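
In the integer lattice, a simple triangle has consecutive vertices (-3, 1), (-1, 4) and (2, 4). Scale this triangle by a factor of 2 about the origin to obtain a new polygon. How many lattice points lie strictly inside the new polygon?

The shoelace formula gives twice the area as |((-3)·4 − (-1)·1) + ((-1)·4 − 2·4) + (2·1 − (-3)·4)| = 9, so the area is 4.5.
Along each edge there are gcd(|Δx|,|Δy|)+1 lattice points, so counting each shared vertex once the boundary has gcd(2,3) + gcd(3,0) + gcd(5,3) = 1+3+1 = 5.
Scaling by 2 multiplies the area by 2² = 4 (so the new area is 18) and multiplies the boundary lattice-point count by 2, giving 10.
By Pick's theorem, the interior count of the dilated polygon is 18 − 10/2 + 1 = 14.

14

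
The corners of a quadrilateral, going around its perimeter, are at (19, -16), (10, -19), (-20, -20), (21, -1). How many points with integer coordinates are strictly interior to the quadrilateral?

The shoelace formula gives twice the area as |[19·(-19) − 10·(-16)] + [10·(-20) − (-20)·(-19)] + [(-20)·(-1) − 21·(-20)] + [21·(-16) − 19·(-1)]| = 658, so the area is 329.
Summing gcd(|Δx|,|Δy|) over the edges gives the boundary count: gcd(9,3) + gcd(30,1) + gcd(41,19) + gcd(2,15) = 3+1+1+1 = 6.
Pick's theorem gives I = A − B/2 + 1 = 329 − 6/2 + 1 = 327.

327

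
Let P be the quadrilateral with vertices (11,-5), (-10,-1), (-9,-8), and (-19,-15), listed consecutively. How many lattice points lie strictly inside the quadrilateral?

Using the shoelace formula, 2A = |[11·(-1) − (-10)·(-5)] + [(-10)·(-8) − (-9)·(-1)] + [(-9)·(-15) − (-19)·(-8)] + [(-19)·(-5) − 11·(-15)]| = 253, so the area is 126.5.
Along each edge there are gcd(|Δx|,|Δy|)+1 lattice points, so counting each shared vertex once the boundary has gcd(21,4) + gcd(1,7) + gcd(10,7) + gcd(30,10) = 1+1+1+10 = 13.
By Pick's theorem A = I + B/2 − 1, so I = 126.5 − 13/2 + 1 = 121.

121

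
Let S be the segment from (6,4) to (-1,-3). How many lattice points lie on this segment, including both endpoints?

8

The number of lattice points on a segment between lattice points is gcd(|Δx|,|Δy|) + 1 = gcd(7,7) + 1 = 7 + 1 = 8.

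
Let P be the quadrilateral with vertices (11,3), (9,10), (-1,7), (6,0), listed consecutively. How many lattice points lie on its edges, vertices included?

The number of boundary lattice points is Σ gcd(|Δx|,|Δy|) = gcd(2,7) + gcd(10,3) + gcd(7,7) + gcd(5,3) = 1+1+7+1 = 10.

10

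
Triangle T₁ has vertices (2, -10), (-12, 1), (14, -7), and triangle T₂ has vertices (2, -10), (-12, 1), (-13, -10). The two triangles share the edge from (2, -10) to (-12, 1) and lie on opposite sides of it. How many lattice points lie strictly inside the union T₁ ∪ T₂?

160

The union is the simple quadrilateral with vertices (2, -10), (14, -7), (-12, 1), (-13, -10) in order.
By the shoelace formula, twice the signed area is |[2·(-7) − 14·(-10)] + [14·1 − (-12)·(-7)] + [(-12)·(-10) − (-13)·1] + [(-13)·(-10) − 2·(-10)]| = 339, so the area is 339/2.
The number of boundary lattice points is Σ gcd(|Δx|,|Δy|) = gcd(12,3) + gcd(26,8) + gcd(1,11) + gcd(15,0) = 3+2+1+15 = 21.
By Pick's theorem I = A − B/2 + 1 = 339/2 − 21/2 + 1 = 160.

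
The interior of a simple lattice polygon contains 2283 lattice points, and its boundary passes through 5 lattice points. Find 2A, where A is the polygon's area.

Pick's theorem states A = I + B/2 − 1, so A = 2283 + 5/2 − 1 = 4569/2.
Hence 2A = 4569.

4569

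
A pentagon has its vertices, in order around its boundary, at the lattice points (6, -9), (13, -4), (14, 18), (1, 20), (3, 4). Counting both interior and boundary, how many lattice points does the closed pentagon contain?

273

By the shoelace formula, twice the signed area is |(6·(-4) − 13·(-9)) + (13·18 − 14·(-4)) + (14·20 − 1·18) + (1·4 − 3·20) + (3·(-9) − 6·4)| = 538, so the area is 269.
Along each edge there are gcd(|Δx|,|Δy|)+1 lattice points, so counting each shared vertex once the boundary has gcd(7,5) + gcd(1,22) + gcd(13,2) + gcd(2,16) + gcd(3,13) = 1+1+1+2+1 = 6.
Pick's theorem gives I = A − B/2 + 1 = 269 − 6/2 + 1 = 267, so the closed region contains I + B = 267 + 6 = 273 lattice points.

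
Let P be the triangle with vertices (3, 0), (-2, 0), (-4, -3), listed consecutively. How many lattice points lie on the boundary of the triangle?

7

Summing gcd(|Δx|,|Δy|) over the edges gives the boundary count: gcd(5,0) + gcd(2,3) + gcd(7,3) = 5+1+1 = 7.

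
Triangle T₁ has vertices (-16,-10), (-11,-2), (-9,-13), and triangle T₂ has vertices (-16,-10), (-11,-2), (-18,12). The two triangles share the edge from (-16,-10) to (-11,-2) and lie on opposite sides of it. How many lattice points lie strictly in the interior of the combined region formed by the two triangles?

94

The union is the simple quadrilateral with vertices (-16,-10), (-9,-13), (-11,-2), (-18,12) in order.
By the shoelace formula, twice the signed area is |[(-16)·(-13) − (-9)·(-10)] + [(-9)·(-2) − (-11)·(-13)] + [(-11)·12 − (-18)·(-2)] + [(-18)·(-10) − (-16)·12]| = 197, so the area is 98.5.
The number of boundary lattice points is Σ gcd(|Δx|,|Δy|) = gcd(7,3) + gcd(2,11) + gcd(7,14) + gcd(2,22) = 1+1+7+2 = 11.
By Pick's theorem I = A − B/2 + 1 = 98.5 − 11/2 + 1 = 94.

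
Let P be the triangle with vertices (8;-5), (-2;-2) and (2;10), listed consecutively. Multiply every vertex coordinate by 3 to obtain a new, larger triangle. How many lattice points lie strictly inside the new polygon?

583

Using the shoelace formula, 2A = |(8·(-2) − (-2)·(-5)) + ((-2)·10 − 2·(-2)) + (2·(-5) − 8·10)| = 132, so the area is 66.
The number of boundary lattice points is Σ gcd(|Δx|,|Δy|) = gcd(10,3) + gcd(4,12) + gcd(6,15) = 1+4+3 = 8.
Scaling by 3 multiplies the area by 3² = 9 (so the new area is 594) and multiplies the boundary lattice-point count by 3, giving 24.
By Pick's theorem, the interior count of the dilated polygon is 594 − 24/2 + 1 = 583.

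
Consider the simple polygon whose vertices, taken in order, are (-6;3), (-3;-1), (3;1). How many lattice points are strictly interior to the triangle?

14

Using the shoelace formula, 2A = |[(-6)·(-1) − (-3)·3] + [(-3)·1 − 3·(-1)] + [3·3 − (-6)·1]| = 30, so the area is 15.
The number of boundary lattice points is Σ gcd(|Δx|,|Δy|) = gcd(3,4) + gcd(6,2) + gcd(9,2) = 1+2+1 = 4.
Pick's theorem gives I = A − B/2 + 1 = 15 − 4/2 + 1 = 14.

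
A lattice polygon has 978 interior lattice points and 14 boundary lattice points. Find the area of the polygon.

984

By Pick's theorem, A = I + B/2 − 1 = 978 + 14/2 − 1 = 984.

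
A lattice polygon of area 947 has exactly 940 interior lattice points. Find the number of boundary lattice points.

Pick's theorem gives A = I + B/2 − 1, so B = 2(A − I + 1) = 2(947 − 940 + 1) = 16.

16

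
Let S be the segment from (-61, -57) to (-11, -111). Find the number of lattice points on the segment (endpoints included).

3

The number of lattice points on a segment between lattice points is gcd(|Δx|,|Δy|) + 1 = gcd(50,54) + 1 = 2 + 1 = 3.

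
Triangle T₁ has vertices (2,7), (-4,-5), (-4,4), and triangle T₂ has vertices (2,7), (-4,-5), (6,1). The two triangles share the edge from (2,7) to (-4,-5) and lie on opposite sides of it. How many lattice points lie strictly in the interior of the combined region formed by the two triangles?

The union is the simple quadrilateral with vertices (2,7), (-4,4), (-4,-5), (6,1) in order.
Using the shoelace formula, 2A = |[2·4 − (-4)·7] + [(-4)·(-5) − (-4)·4] + [(-4)·1 − 6·(-5)] + [6·7 − 2·1]| = 138, so the area is 69.
The number of boundary lattice points is Σ gcd(|Δx|,|Δy|) = gcd(6,3) + gcd(0,9) + gcd(10,6) + gcd(4,6) = 3+9+2+2 = 16.
By Pick's theorem I = A − B/2 + 1 = 69 − 16/2 + 1 = 62.

62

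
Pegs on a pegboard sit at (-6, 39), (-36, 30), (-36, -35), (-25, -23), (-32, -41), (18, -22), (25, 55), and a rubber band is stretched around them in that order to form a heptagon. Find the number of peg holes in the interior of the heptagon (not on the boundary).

4008

The shoelace formula gives twice the area as |((-6)·30 − (-36)·39) + ((-36)·(-35) − (-36)·30) + ((-36)·(-23) − (-25)·(-35)) + ((-25)·(-41) − (-32)·(-23)) + ((-32)·(-22) − 18·(-41)) + (18·55 − 25·(-22)) + (25·39 − (-6)·55)| = 8093, so the area is 4046.5.
Summing gcd(|Δx|,|Δy|) over the edges gives the boundary count: gcd(30,9) + gcd(0,65) + gcd(11,12) + gcd(7,18) + gcd(50,19) + gcd(7,77) + gcd(31,16) = 3+65+1+1+1+7+1 = 79.
Pick's theorem gives I = A − B/2 + 1 = 4046.5 − 79/2 + 1 = 4008.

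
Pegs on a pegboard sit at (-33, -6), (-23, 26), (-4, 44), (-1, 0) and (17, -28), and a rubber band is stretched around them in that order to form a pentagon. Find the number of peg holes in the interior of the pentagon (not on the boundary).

The shoelace formula gives twice the area as |[(-33)·26 − (-23)·(-6)] + [(-23)·44 − (-4)·26] + [(-4)·0 − (-1)·44] + [(-1)·(-28) − 17·0] + [17·(-6) − (-33)·(-28)]| = 2858, so the area is 1429.
Summing gcd(|Δx|,|Δy|) over the edges gives the boundary count: gcd(10,32) + gcd(19,18) + gcd(3,44) + gcd(18,28) + gcd(50,22) = 2+1+1+2+2 = 8.
Pick's theorem gives I = A − B/2 + 1 = 1429 − 8/2 + 1 = 1426.

1426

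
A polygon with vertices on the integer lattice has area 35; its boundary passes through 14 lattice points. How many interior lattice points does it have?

29

From Pick's theorem, I = A − B/2 + 1 = 35 − 14/2 + 1 = 29.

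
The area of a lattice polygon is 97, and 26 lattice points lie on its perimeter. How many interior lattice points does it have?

85

From Pick's theorem, I = A − B/2 + 1 = 97 − 26/2 + 1 = 85.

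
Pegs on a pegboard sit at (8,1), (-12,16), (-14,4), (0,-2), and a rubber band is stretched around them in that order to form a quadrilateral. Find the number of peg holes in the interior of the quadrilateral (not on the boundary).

176

By the shoelace formula, twice the signed area is |[8·16 − (-12)·1] + [(-12)·4 − (-14)·16] + [(-14)·(-2) − 0·4] + [0·1 − 8·(-2)]| = 360, so the area is 180.
Along each edge there are gcd(|Δx|,|Δy|)+1 lattice points, so counting each shared vertex once the boundary has gcd(20,15) + gcd(2,12) + gcd(14,6) + gcd(8,3) = 5+2+2+1 = 10.
By Pick's theorem A = I + B/2 − 1, so I = 180 − 10/2 + 1 = 176.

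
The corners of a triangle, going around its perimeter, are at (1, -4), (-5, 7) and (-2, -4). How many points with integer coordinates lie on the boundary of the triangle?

5

The number of boundary lattice points is Σ gcd(|Δx|,|Δy|) = gcd(6,11) + gcd(3,11) + gcd(3,0) = 1+1+3 = 5.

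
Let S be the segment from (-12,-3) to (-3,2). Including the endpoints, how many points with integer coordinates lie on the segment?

The number of lattice points on a segment between lattice points is gcd(|Δx|,|Δy|) + 1 = gcd(9,5) + 1 = 1 + 1 = 2.

2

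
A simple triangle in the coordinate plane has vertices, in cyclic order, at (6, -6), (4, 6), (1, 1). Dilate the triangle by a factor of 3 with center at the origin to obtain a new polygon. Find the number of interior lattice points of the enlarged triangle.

202

The shoelace formula gives twice the area as |(6·6 − 4·(-6)) + (4·1 − 1·6) + (1·(-6) − 6·1)| = 46, so the area is 23.
Summing gcd(|Δx|,|Δy|) over the edges gives the boundary count: gcd(2,12) + gcd(3,5) + gcd(5,7) = 2+1+1 = 4.
Scaling by 3 multiplies the area by 3² = 9 (so the new area is 207) and multiplies the boundary lattice-point count by 3, giving 12.
By Pick's theorem, the interior count of the dilated polygon is 207 − 12/2 + 1 = 202.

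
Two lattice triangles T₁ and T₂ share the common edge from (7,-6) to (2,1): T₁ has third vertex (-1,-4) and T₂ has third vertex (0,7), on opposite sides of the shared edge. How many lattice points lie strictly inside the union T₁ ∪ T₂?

The union is the simple quadrilateral with vertices (7,-6), (-1,-4), (2,1), (0,7) in order.
By the shoelace formula, twice the signed area is |(7·(-4) − (-1)·(-6)) + ((-1)·1 − 2·(-4)) + (2·7 − 0·1) + (0·(-6) − 7·7)| = 62, so the area is 31.
Along each edge there are gcd(|Δx|,|Δy|)+1 lattice points, so counting each shared vertex once the boundary has gcd(8,2) + gcd(3,5) + gcd(2,6) + gcd(7,13) = 2+1+2+1 = 6.
By Pick's theorem I = A − B/2 + 1 = 31 − 6/2 + 1 = 29.

29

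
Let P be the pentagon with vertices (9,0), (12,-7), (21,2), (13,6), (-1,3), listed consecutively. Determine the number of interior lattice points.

106

The shoelace formula gives twice the area as |(9·(-7) − 12·0) + (12·2 − 21·(-7)) + (21·6 − 13·2) + (13·3 − (-1)·6) + ((-1)·0 − 9·3)| = 226, so the area is 113.
The number of boundary lattice points is Σ gcd(|Δx|,|Δy|) = gcd(3,7) + gcd(9,9) + gcd(8,4) + gcd(14,3) + gcd(10,3) = 1+9+4+1+1 = 16.
Pick's theorem gives I = A − B/2 + 1 = 113 − 16/2 + 1 = 106.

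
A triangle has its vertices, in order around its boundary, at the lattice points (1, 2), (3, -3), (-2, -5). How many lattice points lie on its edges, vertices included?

3

Along each edge there are gcd(|Δx|,|Δy|)+1 lattice points, so counting each shared vertex once the boundary has gcd(2,5) + gcd(5,2) + gcd(3,7) = 1+1+1 = 3.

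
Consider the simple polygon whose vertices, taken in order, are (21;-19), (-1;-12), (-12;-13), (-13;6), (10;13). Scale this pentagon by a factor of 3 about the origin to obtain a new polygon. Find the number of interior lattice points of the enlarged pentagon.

Using the shoelace formula, 2A = |(21·(-12) − (-1)·(-19)) + ((-1)·(-13) − (-12)·(-12)) + ((-12)·6 − (-13)·(-13)) + ((-13)·13 − 10·6) + (10·(-19) − 21·13)| = 1335, so the area is 667.5.
Along each edge there are gcd(|Δx|,|Δy|)+1 lattice points, so counting each shared vertex once the boundary has gcd(22,7) + gcd(11,1) + gcd(1,19) + gcd(23,7) + gcd(11,32) = 1+1+1+1+1 = 5.
Scaling by 3 multiplies the area by 3² = 9 (so the new area is 6007.5) and multiplies the boundary lattice-point count by 3, giving 15.
By Pick's theorem, the interior count of the dilated polygon is 6007.5 − 15/2 + 1 = 6001.

6001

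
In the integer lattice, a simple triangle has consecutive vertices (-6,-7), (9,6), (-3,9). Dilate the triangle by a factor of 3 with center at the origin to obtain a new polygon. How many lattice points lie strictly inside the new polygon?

By the shoelace formula, twice the signed area is |((-6)·6 − 9·(-7)) + (9·9 − (-3)·6) + ((-3)·(-7) − (-6)·9)| = 201, so the area is 100.5.
The number of boundary lattice points is Σ gcd(|Δx|,|Δy|) = gcd(15,13) + gcd(12,3) + gcd(3,16) = 1+3+1 = 5.
Scaling by 3 multiplies the area by 3² = 9 (so the new area is 1809/2) and multiplies the boundary lattice-point count by 3, giving 15.
By Pick's theorem, the interior count of the dilated polygon is 1809/2 − 15/2 + 1 = 898.

898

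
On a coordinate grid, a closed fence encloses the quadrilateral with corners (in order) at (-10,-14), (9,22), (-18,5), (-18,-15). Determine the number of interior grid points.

By the shoelace formula, twice the signed area is |[(-10)·22 − 9·(-14)] + [9·5 − (-18)·22] + [(-18)·(-15) − (-18)·5] + [(-18)·(-14) − (-10)·(-15)]| = 809, so the area is 404.5.
The number of boundary lattice points is Σ gcd(|Δx|,|Δy|) = gcd(19,36) + gcd(27,17) + gcd(0,20) + gcd(8,1) = 1+1+20+1 = 23.
Pick's theorem gives I = A − B/2 + 1 = 404.5 − 23/2 + 1 = 394.

394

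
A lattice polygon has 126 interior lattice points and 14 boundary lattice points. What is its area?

132

Pick's theorem states A = I + B/2 − 1, so A = 126 + 14/2 − 1 = 132.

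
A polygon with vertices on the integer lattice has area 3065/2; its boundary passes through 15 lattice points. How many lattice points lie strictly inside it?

1526

Pick's theorem A = I + B/2 − 1 rearranges to I = A − B/2 + 1 = 3065/2 − 15/2 + 1 = 1526.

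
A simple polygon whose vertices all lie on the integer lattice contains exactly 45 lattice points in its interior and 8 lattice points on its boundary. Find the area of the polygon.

By Pick's theorem, A = I + B/2 − 1 = 45 + 8/2 − 1 = 48.

48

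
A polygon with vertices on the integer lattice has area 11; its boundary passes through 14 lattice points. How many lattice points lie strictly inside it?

5

Pick's theorem A = I + B/2 − 1 rearranges to I = A − B/2 + 1 = 11 − 14/2 + 1 = 5.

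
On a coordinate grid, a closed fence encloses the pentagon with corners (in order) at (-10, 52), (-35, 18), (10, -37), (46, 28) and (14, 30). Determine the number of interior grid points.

3372

The shoelace formula gives twice the area as |[(-10)·18 − (-35)·52] + [(-35)·(-37) − 10·18] + [10·28 − 46·(-37)] + [46·30 − 14·28] + [14·52 − (-10)·30]| = 6753, so the area is 3376.5.
Summing gcd(|Δx|,|Δy|) over the edges gives the boundary count: gcd(25,34) + gcd(45,55) + gcd(36,65) + gcd(32,2) + gcd(24,22) = 1+5+1+2+2 = 11.
Pick's theorem gives I = A − B/2 + 1 = 3376.5 − 11/2 + 1 = 3372.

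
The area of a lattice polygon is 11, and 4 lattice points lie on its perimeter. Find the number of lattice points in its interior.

10

From Pick's theorem, I = A − B/2 + 1 = 11 − 4/2 + 1 = 10.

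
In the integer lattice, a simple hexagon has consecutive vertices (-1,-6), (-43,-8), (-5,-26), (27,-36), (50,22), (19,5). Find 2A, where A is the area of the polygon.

3827

Using the shoelace formula, 2A = |[(-1)·(-8) − (-43)·(-6)] + [(-43)·(-26) − (-5)·(-8)] + [(-5)·(-36) − 27·(-26)] + [27·22 − 50·(-36)] + [50·5 − 19·22] + [19·(-6) − (-1)·5]| = 3827, so the area is 3827/2.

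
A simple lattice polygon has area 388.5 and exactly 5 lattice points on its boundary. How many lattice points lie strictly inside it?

From Pick's theorem, I = A − B/2 + 1 = 388.5 − 5/2 + 1 = 387.

387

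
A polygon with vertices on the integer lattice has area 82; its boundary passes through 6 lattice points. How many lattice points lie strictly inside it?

80

Pick's theorem A = I + B/2 − 1 rearranges to I = A − B/2 + 1 = 82 − 6/2 + 1 = 80.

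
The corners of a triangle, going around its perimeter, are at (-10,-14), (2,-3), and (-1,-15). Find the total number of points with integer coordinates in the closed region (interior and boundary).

Using the shoelace formula, 2A = |[(-10)·(-3) − 2·(-14)] + [2·(-15) − (-1)·(-3)] + [(-1)·(-14) − (-10)·(-15)]| = 111, so the area is 55.5.
The number of boundary lattice points is Σ gcd(|Δx|,|Δy|) = gcd(12,11) + gcd(3,12) + gcd(9,1) = 1+3+1 = 5.
Pick's theorem gives I = A − B/2 + 1 = 55.5 − 5/2 + 1 = 54, so the closed region contains I + B = 54 + 5 = 59 lattice points.

59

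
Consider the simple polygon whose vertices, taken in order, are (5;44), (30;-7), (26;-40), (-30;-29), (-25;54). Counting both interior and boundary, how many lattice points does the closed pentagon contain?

4029

Using the shoelace formula, 2A = |(5·(-7) − 30·44) + (30·(-40) − 26·(-7)) + (26·(-29) − (-30)·(-40)) + ((-30)·54 − (-25)·(-29)) + ((-25)·44 − 5·54)| = 8042, so the area is 4021.
The number of boundary lattice points is Σ gcd(|Δx|,|Δy|) = gcd(25,51) + gcd(4,33) + gcd(56,11) + gcd(5,83) + gcd(30,10) = 1+1+1+1+10 = 14.
Pick's theorem gives I = A − B/2 + 1 = 4021 − 14/2 + 1 = 4015, so the closed region contains I + B = 4015 + 14 = 4029 lattice points.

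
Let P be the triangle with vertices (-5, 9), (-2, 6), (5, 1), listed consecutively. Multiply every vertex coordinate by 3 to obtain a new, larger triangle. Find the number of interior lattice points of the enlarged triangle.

The shoelace formula gives twice the area as |[(-5)·6 − (-2)·9] + [(-2)·1 − 5·6] + [5·9 − (-5)·1]| = 6, so the area is 3.
The number of boundary lattice points is Σ gcd(|Δx|,|Δy|) = gcd(3,3) + gcd(7,5) + gcd(10,8) = 3+1+2 = 6.
Scaling by 3 multiplies the area by 3² = 9 (so the new area is 27) and multiplies the boundary lattice-point count by 3, giving 18.
By Pick's theorem, the interior count of the dilated polygon is 27 − 18/2 + 1 = 19.

19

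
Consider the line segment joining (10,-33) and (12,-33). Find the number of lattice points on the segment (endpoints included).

3

The number of lattice points on a segment between lattice points is gcd(|Δx|,|Δy|) + 1 = gcd(2,0) + 1 = 2 + 1 = 3.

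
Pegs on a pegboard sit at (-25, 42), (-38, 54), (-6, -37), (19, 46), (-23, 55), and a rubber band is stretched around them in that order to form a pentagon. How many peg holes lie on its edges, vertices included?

Along each edge there are gcd(|Δx|,|Δy|)+1 lattice points, so counting each shared vertex once the boundary has gcd(13,12) + gcd(32,91) + gcd(25,83) + gcd(42,9) + gcd(2,13) = 1+1+1+3+1 = 7.

7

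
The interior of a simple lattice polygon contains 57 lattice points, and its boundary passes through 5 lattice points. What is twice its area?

By Pick's theorem, A = I + B/2 − 1 = 57 + 5/2 − 1 = 117/2.
Hence 2A = 117.

117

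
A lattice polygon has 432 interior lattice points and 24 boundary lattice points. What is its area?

Pick's theorem states A = I + B/2 − 1, so A = 432 + 24/2 − 1 = 443.

443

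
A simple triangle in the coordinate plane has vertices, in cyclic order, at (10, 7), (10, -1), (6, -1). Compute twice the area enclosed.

By the shoelace formula, twice the signed area is |[10·(-1) − 10·7] + [10·(-1) − 6·(-1)] + [6·7 − 10·(-1)]| = 32, so the area is 16.

32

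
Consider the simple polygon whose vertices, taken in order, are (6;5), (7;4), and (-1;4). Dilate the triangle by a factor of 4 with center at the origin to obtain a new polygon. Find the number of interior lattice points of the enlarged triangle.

45

Using the shoelace formula, 2A = |[6·4 − 7·5] + [7·4 − (-1)·4] + [(-1)·5 − 6·4]| = 8, so the area is 4.
Along each edge there are gcd(|Δx|,|Δy|)+1 lattice points, so counting each shared vertex once the boundary has gcd(1,1) + gcd(8,0) + gcd(7,1) = 1+8+1 = 10.
Scaling by 4 multiplies the area by 4² = 16 (so the new area is 64) and multiplies the boundary lattice-point count by 4, giving 40.
By Pick's theorem, the interior count of the dilated polygon is 64 − 40/2 + 1 = 45.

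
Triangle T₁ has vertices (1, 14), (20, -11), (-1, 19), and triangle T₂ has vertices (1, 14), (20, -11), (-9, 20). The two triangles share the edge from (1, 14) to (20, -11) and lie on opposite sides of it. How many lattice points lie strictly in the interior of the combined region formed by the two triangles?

The union is the simple quadrilateral with vertices (1, 14), (-1, 19), (20, -11), (-9, 20) in order.
The shoelace formula gives twice the area as |[1·19 − (-1)·14] + [(-1)·(-11) − 20·19] + [20·20 − (-9)·(-11)] + [(-9)·14 − 1·20]| = 181, so the area is 181/2.
Along each edge there are gcd(|Δx|,|Δy|)+1 lattice points, so counting each shared vertex once the boundary has gcd(2,5) + gcd(21,30) + gcd(29,31) + gcd(10,6) = 1+3+1+2 = 7.
By Pick's theorem I = A − B/2 + 1 = 181/2 − 7/2 + 1 = 88.

88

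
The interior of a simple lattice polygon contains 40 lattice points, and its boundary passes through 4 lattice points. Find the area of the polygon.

41

Pick's theorem states A = I + B/2 − 1, so A = 40 + 4/2 − 1 = 41.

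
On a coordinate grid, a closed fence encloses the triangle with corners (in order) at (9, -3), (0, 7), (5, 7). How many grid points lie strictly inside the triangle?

22

The shoelace formula gives twice the area as |[9·7 − 0·(-3)] + [0·7 − 5·7] + [5·(-3) − 9·7]| = 50, so the area is 25.
The number of boundary lattice points is Σ gcd(|Δx|,|Δy|) = gcd(9,10) + gcd(5,0) + gcd(4,10) = 1+5+2 = 8.
Pick's theorem gives I = A − B/2 + 1 = 25 − 8/2 + 1 = 22.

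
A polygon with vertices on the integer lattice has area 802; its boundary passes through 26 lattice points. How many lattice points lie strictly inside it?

Pick's theorem A = I + B/2 − 1 rearranges to I = A − B/2 + 1 = 802 − 26/2 + 1 = 790.

790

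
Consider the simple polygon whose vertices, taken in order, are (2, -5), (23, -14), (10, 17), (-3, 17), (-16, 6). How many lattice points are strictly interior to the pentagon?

By the shoelace formula, twice the signed area is |(2·(-14) − 23·(-5)) + (23·17 − 10·(-14)) + (10·17 − (-3)·17) + ((-3)·6 − (-16)·17) + ((-16)·(-5) − 2·6)| = 1161, so the area is 580.5.
The number of boundary lattice points is Σ gcd(|Δx|,|Δy|) = gcd(21,9) + gcd(13,31) + gcd(13,0) + gcd(13,11) + gcd(18,11) = 3+1+13+1+1 = 19.
By Pick's theorem A = I + B/2 − 1, so I = 580.5 − 19/2 + 1 = 572.

572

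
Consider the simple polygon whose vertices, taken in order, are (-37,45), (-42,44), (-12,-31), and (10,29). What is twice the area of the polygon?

3577

By the shoelace formula, twice the signed area is |((-37)·44 − (-42)·45) + ((-42)·(-31) − (-12)·44) + ((-12)·29 − 10·(-31)) + (10·45 − (-37)·29)| = 3577, so the area is 1788.5.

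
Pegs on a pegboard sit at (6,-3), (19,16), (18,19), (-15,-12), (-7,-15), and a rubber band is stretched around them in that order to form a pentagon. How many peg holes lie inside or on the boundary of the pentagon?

277

By the shoelace formula, twice the signed area is |[6·16 − 19·(-3)] + [19·19 − 18·16] + [18·(-12) − (-15)·19] + [(-15)·(-15) − (-7)·(-12)] + [(-7)·(-3) − 6·(-15)]| = 547, so the area is 547/2.
The number of boundary lattice points is Σ gcd(|Δx|,|Δy|) = gcd(13,19) + gcd(1,3) + gcd(33,31) + gcd(8,3) + gcd(13,12) = 1+1+1+1+1 = 5.
Pick's theorem gives I = A − B/2 + 1 = 547/2 − 5/2 + 1 = 272, so the closed region contains I + B = 272 + 5 = 277 lattice points.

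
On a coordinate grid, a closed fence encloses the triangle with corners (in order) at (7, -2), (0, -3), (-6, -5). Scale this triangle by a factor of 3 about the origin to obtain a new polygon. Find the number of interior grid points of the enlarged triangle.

By the shoelace formula, twice the signed area is |(7·(-3) − 0·(-2)) + (0·(-5) − (-6)·(-3)) + ((-6)·(-2) − 7·(-5))| = 8, so the area is 4.
Along each edge there are gcd(|Δx|,|Δy|)+1 lattice points, so counting each shared vertex once the boundary has gcd(7,1) + gcd(6,2) + gcd(13,3) = 1+2+1 = 4.
Scaling by 3 multiplies the area by 3² = 9 (so the new area is 36) and multiplies the boundary lattice-point count by 3, giving 12.
By Pick's theorem, the interior count of the dilated polygon is 36 − 12/2 + 1 = 31.

31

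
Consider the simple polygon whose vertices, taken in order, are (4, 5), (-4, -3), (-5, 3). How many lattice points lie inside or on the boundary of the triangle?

34

Using the shoelace formula, 2A = |[4·(-3) − (-4)·5] + [(-4)·3 − (-5)·(-3)] + [(-5)·5 − 4·3]| = 56, so the area is 28.
The number of boundary lattice points is Σ gcd(|Δx|,|Δy|) = gcd(8,8) + gcd(1,6) + gcd(9,2) = 8+1+1 = 10.
Pick's theorem gives I = A − B/2 + 1 = 28 − 10/2 + 1 = 24, so the closed region contains I + B = 24 + 10 = 34 lattice points.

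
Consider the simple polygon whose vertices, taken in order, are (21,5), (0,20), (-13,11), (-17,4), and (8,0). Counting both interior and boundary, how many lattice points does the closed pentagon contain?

By the shoelace formula, twice the signed area is |(21·20 − 0·5) + (0·11 − (-13)·20) + ((-13)·4 − (-17)·11) + ((-17)·0 − 8·4) + (8·5 − 21·0)| = 823, so the area is 823/2.
Summing gcd(|Δx|,|Δy|) over the edges gives the boundary count: gcd(21,15) + gcd(13,9) + gcd(4,7) + gcd(25,4) + gcd(13,5) = 3+1+1+1+1 = 7.
Pick's theorem gives I = A − B/2 + 1 = 823/2 − 7/2 + 1 = 409, so the closed region contains I + B = 409 + 7 = 416 lattice points.

416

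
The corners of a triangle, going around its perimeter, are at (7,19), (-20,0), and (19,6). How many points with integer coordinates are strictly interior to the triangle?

288

Using the shoelace formula, 2A = |[7·0 − (-20)·19] + [(-20)·6 − 19·0] + [19·19 − 7·6]| = 579, so the area is 579/2.
Along each edge there are gcd(|Δx|,|Δy|)+1 lattice points, so counting each shared vertex once the boundary has gcd(27,19) + gcd(39,6) + gcd(12,13) = 1+3+1 = 5.
By Pick's theorem A = I + B/2 − 1, so I = 579/2 − 5/2 + 1 = 288.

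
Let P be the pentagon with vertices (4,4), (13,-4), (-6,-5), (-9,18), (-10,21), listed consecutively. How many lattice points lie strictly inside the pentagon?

220

Using the shoelace formula, 2A = |(4·(-4) − 13·4) + (13·(-5) − (-6)·(-4)) + ((-6)·18 − (-9)·(-5)) + ((-9)·21 − (-10)·18) + ((-10)·4 − 4·21)| = 443, so the area is 443/2.
Along each edge there are gcd(|Δx|,|Δy|)+1 lattice points, so counting each shared vertex once the boundary has gcd(9,8) + gcd(19,1) + gcd(3,23) + gcd(1,3) + gcd(14,17) = 1+1+1+1+1 = 5.
Pick's theorem gives I = A − B/2 + 1 = 443/2 − 5/2 + 1 = 220.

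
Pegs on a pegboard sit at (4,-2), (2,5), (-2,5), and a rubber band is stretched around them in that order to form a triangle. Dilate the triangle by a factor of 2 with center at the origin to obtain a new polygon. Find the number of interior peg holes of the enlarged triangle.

By the shoelace formula, twice the signed area is |[4·5 − 2·(-2)] + [2·5 − (-2)·5] + [(-2)·(-2) − 4·5]| = 28, so the area is 14.
The number of boundary lattice points is Σ gcd(|Δx|,|Δy|) = gcd(2,7) + gcd(4,0) + gcd(6,7) = 1+4+1 = 6.
Scaling by 2 multiplies the area by 2² = 4 (so the new area is 56) and multiplies the boundary lattice-point count by 2, giving 12.
By Pick's theorem, the interior count of the dilated polygon is 56 − 12/2 + 1 = 51.

51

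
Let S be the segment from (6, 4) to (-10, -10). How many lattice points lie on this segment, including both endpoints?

The number of lattice points on a segment between lattice points is gcd(|Δx|,|Δy|) + 1 = gcd(16,14) + 1 = 2 + 1 = 3.

3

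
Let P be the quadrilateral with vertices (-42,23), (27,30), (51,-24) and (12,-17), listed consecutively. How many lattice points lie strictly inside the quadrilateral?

2534

Using the shoelace formula, 2A = |[(-42)·30 − 27·23] + [27·(-24) − 51·30] + [51·(-17) − 12·(-24)] + [12·23 − (-42)·(-17)]| = 5076, so the area is 2538.
Along each edge there are gcd(|Δx|,|Δy|)+1 lattice points, so counting each shared vertex once the boundary has gcd(69,7) + gcd(24,54) + gcd(39,7) + gcd(54,40) = 1+6+1+2 = 10.
Pick's theorem gives I = A − B/2 + 1 = 2538 − 10/2 + 1 = 2534.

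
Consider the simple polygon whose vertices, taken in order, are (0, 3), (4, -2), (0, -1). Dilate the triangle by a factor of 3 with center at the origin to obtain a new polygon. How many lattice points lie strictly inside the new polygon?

Using the shoelace formula, 2A = |[0·(-2) − 4·3] + [4·(-1) − 0·(-2)] + [0·3 − 0·(-1)]| = 16, so the area is 8.
Along each edge there are gcd(|Δx|,|Δy|)+1 lattice points, so counting each shared vertex once the boundary has gcd(4,5) + gcd(4,1) + gcd(0,4) = 1+1+4 = 6.
Scaling by 3 multiplies the area by 3² = 9 (so the new area is 72) and multiplies the boundary lattice-point count by 3, giving 18.
By Pick's theorem, the interior count of the dilated polygon is 72 − 18/2 + 1 = 64.

64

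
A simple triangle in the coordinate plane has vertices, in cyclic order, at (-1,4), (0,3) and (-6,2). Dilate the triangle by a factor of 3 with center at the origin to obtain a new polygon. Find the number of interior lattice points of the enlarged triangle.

28

The shoelace formula gives twice the area as |((-1)·3 − 0·4) + (0·2 − (-6)·3) + ((-6)·4 − (-1)·2)| = 7, so the area is 7/2.
Summing gcd(|Δx|,|Δy|) over the edges gives the boundary count: gcd(1,1) + gcd(6,1) + gcd(5,2) = 1+1+1 = 3.
Scaling by 3 multiplies the area by 3² = 9 (so the new area is 31.5) and multiplies the boundary lattice-point count by 3, giving 9.
By Pick's theorem, the interior count of the dilated polygon is 31.5 − 9/2 + 1 = 28.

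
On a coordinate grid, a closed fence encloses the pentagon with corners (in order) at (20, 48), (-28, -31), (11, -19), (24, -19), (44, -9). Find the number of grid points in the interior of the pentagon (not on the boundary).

2364

Using the shoelace formula, 2A = |[20·(-31) − (-28)·48] + [(-28)·(-19) − 11·(-31)] + [11·(-19) − 24·(-19)] + [24·(-9) − 44·(-19)] + [44·48 − 20·(-9)]| = 4756, so the area is 2378.
Summing gcd(|Δx|,|Δy|) over the edges gives the boundary count: gcd(48,79) + gcd(39,12) + gcd(13,0) + gcd(20,10) + gcd(24,57) = 1+3+13+10+3 = 30.
By Pick's theorem A = I + B/2 − 1, so I = 2378 − 30/2 + 1 = 2364.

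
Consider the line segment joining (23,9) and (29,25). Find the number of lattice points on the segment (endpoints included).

The number of lattice points on a segment between lattice points is gcd(|Δx|,|Δy|) + 1 = gcd(6,16) + 1 = 2 + 1 = 3.

3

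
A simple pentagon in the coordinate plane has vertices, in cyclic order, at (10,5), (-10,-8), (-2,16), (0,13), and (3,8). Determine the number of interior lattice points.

By the shoelace formula, twice the signed area is |(10·(-8) − (-10)·5) + ((-10)·16 − (-2)·(-8)) + ((-2)·13 − 0·16) + (0·8 − 3·13) + (3·5 − 10·8)| = 336, so the area is 168.
Along each edge there are gcd(|Δx|,|Δy|)+1 lattice points, so counting each shared vertex once the boundary has gcd(20,13) + gcd(8,24) + gcd(2,3) + gcd(3,5) + gcd(7,3) = 1+8+1+1+1 = 12.
Pick's theorem gives I = A − B/2 + 1 = 168 − 12/2 + 1 = 163.

163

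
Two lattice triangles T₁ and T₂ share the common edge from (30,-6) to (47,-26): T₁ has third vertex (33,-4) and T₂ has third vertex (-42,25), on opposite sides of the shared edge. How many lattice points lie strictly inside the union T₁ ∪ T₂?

The union is the simple quadrilateral with vertices (30,-6), (33,-4), (47,-26), (-42,25) in order.
By the shoelace formula, twice the signed area is |[30·(-4) − 33·(-6)] + [33·(-26) − 47·(-4)] + [47·25 − (-42)·(-26)] + [(-42)·(-6) − 30·25]| = 1007, so the area is 503.5.
Summing gcd(|Δx|,|Δy|) over the edges gives the boundary count: gcd(3,2) + gcd(14,22) + gcd(89,51) + gcd(72,31) = 1+2+1+1 = 5.
By Pick's theorem I = A − B/2 + 1 = 503.5 − 5/2 + 1 = 502.

502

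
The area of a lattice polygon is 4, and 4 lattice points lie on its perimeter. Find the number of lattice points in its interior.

3

From Pick's theorem, I = A − B/2 + 1 = 4 − 4/2 + 1 = 3.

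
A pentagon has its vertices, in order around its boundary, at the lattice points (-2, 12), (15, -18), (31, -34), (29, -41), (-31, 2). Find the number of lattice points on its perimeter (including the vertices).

The number of boundary lattice points is Σ gcd(|Δx|,|Δy|) = gcd(17,30) + gcd(16,16) + gcd(2,7) + gcd(60,43) + gcd(29,10) = 1+16+1+1+1 = 20.

20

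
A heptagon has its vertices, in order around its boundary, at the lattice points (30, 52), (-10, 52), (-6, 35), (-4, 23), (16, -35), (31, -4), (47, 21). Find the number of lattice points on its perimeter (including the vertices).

48

Summing gcd(|Δx|,|Δy|) over the edges gives the boundary count: gcd(40,0) + gcd(4,17) + gcd(2,12) + gcd(20,58) + gcd(15,31) + gcd(16,25) + gcd(17,31) = 40+1+2+2+1+1+1 = 48.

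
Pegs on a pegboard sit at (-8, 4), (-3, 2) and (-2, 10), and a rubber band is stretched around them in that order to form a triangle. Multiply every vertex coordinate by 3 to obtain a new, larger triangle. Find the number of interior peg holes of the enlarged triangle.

178

The shoelace formula gives twice the area as |[(-8)·2 − (-3)·4] + [(-3)·10 − (-2)·2] + [(-2)·4 − (-8)·10]| = 42, so the area is 21.
The number of boundary lattice points is Σ gcd(|Δx|,|Δy|) = gcd(5,2) + gcd(1,8) + gcd(6,6) = 1+1+6 = 8.
Scaling by 3 multiplies the area by 3² = 9 (so the new area is 189) and multiplies the boundary lattice-point count by 3, giving 24.
By Pick's theorem, the interior count of the dilated polygon is 189 − 24/2 + 1 = 178.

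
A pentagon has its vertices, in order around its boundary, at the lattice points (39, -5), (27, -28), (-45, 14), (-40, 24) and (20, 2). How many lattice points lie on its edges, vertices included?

15

Along each edge there are gcd(|Δx|,|Δy|)+1 lattice points, so counting each shared vertex once the boundary has gcd(12,23) + gcd(72,42) + gcd(5,10) + gcd(60,22) + gcd(19,7) = 1+6+5+2+1 = 15.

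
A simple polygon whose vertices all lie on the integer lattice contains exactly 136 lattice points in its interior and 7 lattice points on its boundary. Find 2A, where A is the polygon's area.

277

Pick's theorem states A = I + B/2 − 1, so A = 136 + 7/2 − 1 = 277/2.
Hence 2A = 277.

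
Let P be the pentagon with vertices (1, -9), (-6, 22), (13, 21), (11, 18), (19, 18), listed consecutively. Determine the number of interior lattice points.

The shoelace formula gives twice the area as |(1·22 − (-6)·(-9)) + ((-6)·21 − 13·22) + (13·18 − 11·21) + (11·18 − 19·18) + (19·(-9) − 1·18)| = 774, so the area is 387.
The number of boundary lattice points is Σ gcd(|Δx|,|Δy|) = gcd(7,31) + gcd(19,1) + gcd(2,3) + gcd(8,0) + gcd(18,27) = 1+1+1+8+9 = 20.
Pick's theorem gives I = A − B/2 + 1 = 387 − 20/2 + 1 = 378.

378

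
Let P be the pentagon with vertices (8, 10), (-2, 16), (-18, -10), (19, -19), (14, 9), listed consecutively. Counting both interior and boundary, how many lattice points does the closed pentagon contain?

751

Using the shoelace formula, 2A = |(8·16 − (-2)·10) + ((-2)·(-10) − (-18)·16) + ((-18)·(-19) − 19·(-10)) + (19·9 − 14·(-19)) + (14·10 − 8·9)| = 1493, so the area is 1493/2.
Summing gcd(|Δx|,|Δy|) over the edges gives the boundary count: gcd(10,6) + gcd(16,26) + gcd(37,9) + gcd(5,28) + gcd(6,1) = 2+2+1+1+1 = 7.
Pick's theorem gives I = A − B/2 + 1 = 1493/2 − 7/2 + 1 = 744, so the closed region contains I + B = 744 + 7 = 751 lattice points.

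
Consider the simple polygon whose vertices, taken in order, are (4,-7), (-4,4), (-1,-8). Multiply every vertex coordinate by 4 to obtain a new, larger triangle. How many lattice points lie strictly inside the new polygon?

495

The shoelace formula gives twice the area as |(4·4 − (-4)·(-7)) + ((-4)·(-8) − (-1)·4) + ((-1)·(-7) − 4·(-8))| = 63, so the area is 63/2.
The number of boundary lattice points is Σ gcd(|Δx|,|Δy|) = gcd(8,11) + gcd(3,12) + gcd(5,1) = 1+3+1 = 5.
Scaling by 4 multiplies the area by 4² = 16 (so the new area is 504) and multiplies the boundary lattice-point count by 4, giving 20.
By Pick's theorem, the interior count of the dilated polygon is 504 − 20/2 + 1 = 495.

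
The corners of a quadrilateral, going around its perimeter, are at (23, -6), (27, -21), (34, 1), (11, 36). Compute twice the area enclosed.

By the shoelace formula, twice the signed area is |(23·(-21) − 27·(-6)) + (27·1 − 34·(-21)) + (34·36 − 11·1) + (11·(-6) − 23·36)| = 739, so the area is 369.5.

739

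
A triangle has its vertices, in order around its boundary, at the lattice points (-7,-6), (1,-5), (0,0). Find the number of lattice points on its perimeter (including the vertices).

The number of boundary lattice points is Σ gcd(|Δx|,|Δy|) = gcd(8,1) + gcd(1,5) + gcd(7,6) = 1+1+1 = 3.

3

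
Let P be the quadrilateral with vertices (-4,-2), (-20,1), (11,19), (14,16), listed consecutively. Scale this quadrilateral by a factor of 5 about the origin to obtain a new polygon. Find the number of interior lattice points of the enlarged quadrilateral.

6056

By the shoelace formula, twice the signed area is |[(-4)·1 − (-20)·(-2)] + [(-20)·19 − 11·1] + [11·16 − 14·19] + [14·(-2) − (-4)·16]| = 489, so the area is 244.5.
The number of boundary lattice points is Σ gcd(|Δx|,|Δy|) = gcd(16,3) + gcd(31,18) + gcd(3,3) + gcd(18,18) = 1+1+3+18 = 23.
Scaling by 5 multiplies the area by 5² = 25 (so the new area is 6112.5) and multiplies the boundary lattice-point count by 5, giving 115.
By Pick's theorem, the interior count of the dilated polygon is 6112.5 − 115/2 + 1 = 6056.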